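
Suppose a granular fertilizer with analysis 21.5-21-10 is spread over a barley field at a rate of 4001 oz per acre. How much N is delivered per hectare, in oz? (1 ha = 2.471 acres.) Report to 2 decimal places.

nitrogen per acre = 4001 × 21.5% = 860.215 oz.
Convert to per hectare: 860.215 × 2.471 = 2125.591 oz.

2125.59 oz N per hectare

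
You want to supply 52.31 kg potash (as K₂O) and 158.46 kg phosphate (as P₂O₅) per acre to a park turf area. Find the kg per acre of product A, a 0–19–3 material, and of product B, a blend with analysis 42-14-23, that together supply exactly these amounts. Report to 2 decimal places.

737.28 kg product A, 131.27 kg product B

Per-acre balance (a = product A, b = product B):
K₂O: 0.03·a + 0.23·b = 52.31
P₂O₅: 0.19·a + 0.14·b = 158.46
Solving simultaneously: a = 737.276, b = 131.268.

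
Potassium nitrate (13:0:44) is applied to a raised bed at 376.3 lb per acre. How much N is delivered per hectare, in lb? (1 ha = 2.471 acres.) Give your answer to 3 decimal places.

nitrogen per acre = 376.3 × 13% = 48.919 lb.
Convert to per hectare: 48.919 × 2.471 = 120.8788 lb.

120.879 lb N per hectare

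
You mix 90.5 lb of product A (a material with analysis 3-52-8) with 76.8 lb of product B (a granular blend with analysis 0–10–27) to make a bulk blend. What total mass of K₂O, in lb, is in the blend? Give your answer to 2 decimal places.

27.98 lb K₂O

K₂O mass = 8%×90.5 + 27%×76.8 = 27.976 lb.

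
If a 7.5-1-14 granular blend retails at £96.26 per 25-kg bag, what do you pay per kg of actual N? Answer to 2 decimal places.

N in bag = 25 × 7.5% = 1.875 kg.
Cost per kg N = £96.26 / 1.875 = £51.3387.

£51.34 per kg N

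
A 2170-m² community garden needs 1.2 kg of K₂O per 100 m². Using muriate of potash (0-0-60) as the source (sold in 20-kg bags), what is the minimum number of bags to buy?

Product per 100 m² = 1.2 / 60% = 2 kg.
Total product = 2 × 2170 / 100 = 43.4 kg.
Bags = ⌈43.4 / 20⌉ = 3.

3 bags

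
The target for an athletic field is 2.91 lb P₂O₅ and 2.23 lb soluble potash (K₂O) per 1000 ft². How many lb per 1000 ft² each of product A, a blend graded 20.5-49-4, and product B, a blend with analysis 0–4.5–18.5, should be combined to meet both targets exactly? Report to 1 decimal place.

Per-1000 ft² balance (a = product A, b = product B):
P₂O₅: 0.49·a + 0.045·b = 2.91
K₂O: 0.04·a + 0.185·b = 2.23
Solving simultaneously: a = 4.92966, b = 10.9882.

4.9 lb product A, 11.0 lb product B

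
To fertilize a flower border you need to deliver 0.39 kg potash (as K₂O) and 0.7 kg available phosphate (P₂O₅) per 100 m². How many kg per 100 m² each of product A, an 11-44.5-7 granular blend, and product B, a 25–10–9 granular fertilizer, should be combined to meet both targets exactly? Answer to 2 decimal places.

Let a = kg of product A, b = kg of product B (per 100 m²).
K₂O: 0.07·a + 0.09·b = 0.39
P₂O₅: 0.445·a + 0.1·b = 0.7
Eliminate a: (row1) − 0.07/0.445·(row2) → 0.0742697·b = 0.279888, so b = 3.76853.
Back-substitute: a = (0.39 − 0.09·3.76853) / 0.07 = 0.726172.

0.73 kg product A, 3.77 kg product B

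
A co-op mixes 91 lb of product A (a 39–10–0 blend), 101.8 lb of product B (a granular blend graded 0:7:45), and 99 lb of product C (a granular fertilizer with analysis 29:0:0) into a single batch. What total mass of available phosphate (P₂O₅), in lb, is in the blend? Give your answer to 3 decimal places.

P₂O₅ mass = 10%×91 + 7%×101.8 + 0%×99 = 16.226 lb.

16.226 lb P₂O₅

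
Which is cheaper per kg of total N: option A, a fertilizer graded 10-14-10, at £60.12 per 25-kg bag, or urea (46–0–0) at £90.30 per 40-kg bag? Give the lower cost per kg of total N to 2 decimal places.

£4.91 per kg N (urea)

option A: N per bag = 25 × 10% = 2.5 kg; cost = 60.12 / 2.5 = £24.0480/kg N.
urea: N per bag = 40 × 46% = 18.4 kg; cost = 90.30 / 18.4 = £4.9076/kg N.
urea is cheaper.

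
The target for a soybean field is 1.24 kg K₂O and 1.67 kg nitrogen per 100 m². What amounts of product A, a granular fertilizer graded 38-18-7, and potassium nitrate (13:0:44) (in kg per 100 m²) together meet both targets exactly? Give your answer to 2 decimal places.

3.63 kg product A, 2.24 kg potassium nitrate

Let a = kg of product A, b = kg of potassium nitrate (per 100 m²).
K₂O: 0.07·a + 0.44·b = 1.24
N: 0.38·a + 0.13·b = 1.67
Eliminate a: (row1) − 0.07/0.38·(row2) → 0.416053·b = 0.932368, so b = 2.24099.
Back-substitute: a = (1.24 − 0.44·2.24099) / 0.07 = 3.62808.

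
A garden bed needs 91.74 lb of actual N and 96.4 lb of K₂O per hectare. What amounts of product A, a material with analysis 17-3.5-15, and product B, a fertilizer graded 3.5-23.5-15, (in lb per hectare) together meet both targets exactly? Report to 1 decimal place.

512.9 lb product A, 129.7 lb product B

Per-hectare balance (a = product A, b = product B):
N: 0.17·a + 0.035·b = 91.74
K₂O: 0.15·a + 0.15·b = 96.4
Eliminate b: (row1) − 0.035/0.15·(row2) → 0.135·a = 69.2467, so a = 512.938.
Then b = (96.4 − 0.15·512.938) / 0.15 = 129.728.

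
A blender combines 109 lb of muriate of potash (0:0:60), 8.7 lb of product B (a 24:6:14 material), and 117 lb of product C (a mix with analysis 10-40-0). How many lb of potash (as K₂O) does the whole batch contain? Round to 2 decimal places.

K₂O mass = 60%×109 + 14%×8.7 + 0%×117 = 66.618 lb.

66.62 lb K₂O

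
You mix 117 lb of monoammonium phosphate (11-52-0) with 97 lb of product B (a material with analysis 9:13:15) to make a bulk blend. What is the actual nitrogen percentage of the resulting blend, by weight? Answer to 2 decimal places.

Total mass = 117 + 97 = 214 lb.
N mass = 11%×117 + 9%×97 = 21.6 lb.
% N = 21.6 / 214 = 10.0935%.

10.09% N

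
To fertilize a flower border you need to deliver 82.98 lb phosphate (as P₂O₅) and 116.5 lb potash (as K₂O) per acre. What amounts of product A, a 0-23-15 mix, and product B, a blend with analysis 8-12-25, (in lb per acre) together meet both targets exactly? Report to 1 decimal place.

Per-acre balance (a = product A, b = product B):
P₂O₅: 0.23·a + 0.12·b = 82.98
K₂O: 0.15·a + 0.25·b = 116.5
From row1: a = (82.98 − 0.12·b) / 0.23.
Into row2: 0.15·(82.98 − 0.12·b)/0.23 + 0.25·b = 116.5 → b = 363.241, a = 171.266.

171.3 lb product A, 363.2 lb product B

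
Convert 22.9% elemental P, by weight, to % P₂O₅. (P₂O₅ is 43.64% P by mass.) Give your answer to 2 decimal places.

52.47% P₂O₅

%P₂O₅ = 22.9 / 0.4364 = 52.4748%.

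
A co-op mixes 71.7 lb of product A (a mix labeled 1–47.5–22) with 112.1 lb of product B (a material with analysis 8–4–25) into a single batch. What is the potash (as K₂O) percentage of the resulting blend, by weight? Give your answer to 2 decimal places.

Total mass = 71.7 + 112.1 = 183.8 lb.
K₂O mass = 22%×71.7 + 25%×112.1 = 43.799 lb.
% K₂O = 43.799 / 183.8 = 23.8297%.

23.83% K₂O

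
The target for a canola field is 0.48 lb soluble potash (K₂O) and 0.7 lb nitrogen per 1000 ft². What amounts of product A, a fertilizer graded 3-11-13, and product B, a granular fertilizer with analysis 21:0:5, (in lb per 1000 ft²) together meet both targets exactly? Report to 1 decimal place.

2.6 lb product A, 3.0 lb product B

Per-1000 ft² balance (a = product A, b = product B):
K₂O: 0.13·a + 0.05·b = 0.48
N: 0.03·a + 0.21·b = 0.7
From row1: a = (0.48 − 0.05·b) / 0.13.
Into row2: 0.03·(0.48 − 0.05·b)/0.13 + 0.21·b = 0.7 → b = 2.96899, a = 2.55039.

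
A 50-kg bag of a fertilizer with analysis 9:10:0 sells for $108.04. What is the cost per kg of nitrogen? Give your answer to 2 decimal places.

$24.01 per kg N

N in bag = 50 × 9% = 4.5 kg.
Cost per kg N = $108.04 / 4.5 = $24.0089.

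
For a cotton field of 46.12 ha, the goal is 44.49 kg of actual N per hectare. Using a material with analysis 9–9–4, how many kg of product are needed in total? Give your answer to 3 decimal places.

Product per hectare = 44.49 / 9% = 494.333 kg.
Total product = 494.333 × 46.12 = 22798.6533 kg.

22798.653 kg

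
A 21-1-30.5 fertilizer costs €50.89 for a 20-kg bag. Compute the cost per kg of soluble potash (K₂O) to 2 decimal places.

€8.34 per kg K₂O

K₂O in bag = 20 × 30.5% = 6.1 kg.
Cost per kg K₂O = €50.89 / 6.1 = €8.3426.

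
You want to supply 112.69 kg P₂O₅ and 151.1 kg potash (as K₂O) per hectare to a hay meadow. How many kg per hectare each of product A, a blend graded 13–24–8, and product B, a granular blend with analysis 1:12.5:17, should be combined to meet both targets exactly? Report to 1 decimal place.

8.8 kg product A, 884.7 kg product B

Per-hectare balance (a = product A, b = product B):
P₂O₅: 0.24·a + 0.125·b = 112.69
K₂O: 0.08·a + 0.17·b = 151.1
Eliminate b: (row1) − 0.125/0.17·(row2) → 0.181176·a = 1.58706, so a = 8.75974.
Then b = (151.1 − 0.08·8.75974) / 0.17 = 884.701.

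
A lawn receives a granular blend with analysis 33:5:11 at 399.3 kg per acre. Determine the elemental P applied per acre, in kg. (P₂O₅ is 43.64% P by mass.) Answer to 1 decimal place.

P₂O₅ per acre = 399.3 × 5% = 19.965 kg.
Elemental P = 19.965 × 0.4364 = 8.71273 kg per acre.

8.7 kg P per acre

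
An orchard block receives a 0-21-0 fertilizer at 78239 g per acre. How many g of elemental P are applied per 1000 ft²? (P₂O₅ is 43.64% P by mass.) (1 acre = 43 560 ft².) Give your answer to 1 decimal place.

P₂O₅ per acre = 78239 × 21% = 16430.2 g.
Elemental P = 16430.2 × 0.4364 = 7170.13 g per acre.
Convert to per 1000 ft²: 7170.13 × 0.0229568 = 164.604 g.

164.6 g P per thousand sq ft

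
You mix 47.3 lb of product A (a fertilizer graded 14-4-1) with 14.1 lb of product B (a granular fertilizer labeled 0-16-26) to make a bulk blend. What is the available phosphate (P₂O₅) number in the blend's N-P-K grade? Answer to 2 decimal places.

Total mass = 47.3 + 14.1 = 61.4 lb.
P₂O₅ mass = 4%×47.3 + 16%×14.1 = 4.148 lb.
% P₂O₅ = 4.148 / 61.4 = 6.7557%.

6.76% P₂O₅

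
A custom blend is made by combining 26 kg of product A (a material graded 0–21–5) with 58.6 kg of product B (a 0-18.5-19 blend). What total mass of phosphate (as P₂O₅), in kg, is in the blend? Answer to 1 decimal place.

P₂O₅ mass = 21%×26 + 18.5%×58.6 = 16.301 kg.

16.3 kg P₂O₅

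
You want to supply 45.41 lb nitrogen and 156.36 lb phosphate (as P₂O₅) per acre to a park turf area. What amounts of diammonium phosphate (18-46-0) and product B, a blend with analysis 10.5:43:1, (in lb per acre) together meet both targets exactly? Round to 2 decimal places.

106.82 lb diammonium phosphate, 249.35 lb product B

Let a = lb of diammonium phosphate, b = lb of product B (per acre).
N: 0.18·a + 0.105·b = 45.41
P₂O₅: 0.46·a + 0.43·b = 156.36
Eliminate a: (row1) − 0.18/0.46·(row2) → -0.0632609·b = -15.7743, so b = 249.354.
Back-substitute: a = (45.41 − 0.105·249.354) / 0.18 = 106.821.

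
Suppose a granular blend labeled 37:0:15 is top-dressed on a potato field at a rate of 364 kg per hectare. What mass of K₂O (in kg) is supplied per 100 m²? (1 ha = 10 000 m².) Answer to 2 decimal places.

K₂O per hectare = 364 × 15% = 54.6 kg.
Convert to per 100 m²: 54.6 × 0.01 = 0.546 kg.

0.55 kg K₂O per hundred sq m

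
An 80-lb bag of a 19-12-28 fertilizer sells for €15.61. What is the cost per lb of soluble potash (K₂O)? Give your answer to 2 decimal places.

K₂O in bag = 80 × 28% = 22.4 lb.
Cost per lb K₂O = €15.61 / 22.4 = €0.6969.

€0.70 per lb K₂O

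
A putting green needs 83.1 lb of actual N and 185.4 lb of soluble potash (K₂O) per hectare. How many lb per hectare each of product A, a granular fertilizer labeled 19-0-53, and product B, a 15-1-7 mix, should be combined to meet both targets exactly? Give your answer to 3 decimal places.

332.221 lb product A, 133.187 lb product B

Let a = lb of product A, b = lb of product B (per hectare).
N: 0.19·a + 0.15·b = 83.1
K₂O: 0.53·a + 0.07·b = 185.4
From row1: a = (83.1 − 0.15·b) / 0.19.
Into row2: 0.53·(83.1 − 0.15·b)/0.19 + 0.07·b = 185.4 → b = 133.1873, a = 332.2205.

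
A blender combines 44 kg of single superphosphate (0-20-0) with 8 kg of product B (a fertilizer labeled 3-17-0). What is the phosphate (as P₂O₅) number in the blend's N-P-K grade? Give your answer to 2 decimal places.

19.54% P₂O₅

Total mass = 44 + 8 = 52 kg.
P₂O₅ mass = 20%×44 + 17%×8 = 10.16 kg.
% P₂O₅ = 10.16 / 52 = 19.5385%.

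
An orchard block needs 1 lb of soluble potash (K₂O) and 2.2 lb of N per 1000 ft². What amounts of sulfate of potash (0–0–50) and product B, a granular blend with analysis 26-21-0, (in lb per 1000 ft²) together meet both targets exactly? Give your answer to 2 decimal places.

Per-1000 ft² balance (a = sulfate of potash, b = product B):
K₂O: 0.5·a + 0·b = 1
N: 0·a + 0.26·b = 2.2
Solving simultaneously: a = 2, b = 8.46154.

2.00 lb sulfate of potash, 8.46 lb product B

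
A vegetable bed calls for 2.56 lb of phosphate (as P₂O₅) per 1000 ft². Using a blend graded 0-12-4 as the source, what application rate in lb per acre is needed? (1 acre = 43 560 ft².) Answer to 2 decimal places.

Product per 1000 ft² = 2.56 / 12% = 21.3333 lb.
Convert to per acre: 21.3333 × 43.56 = 929.28 lb.

929.28 lb of product per acre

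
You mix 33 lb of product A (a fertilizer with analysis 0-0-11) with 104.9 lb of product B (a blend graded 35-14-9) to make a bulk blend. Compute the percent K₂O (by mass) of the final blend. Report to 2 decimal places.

9.48% K₂O

Total mass = 33 + 104.9 = 137.9 lb.
K₂O mass = 11%×33 + 9%×104.9 = 13.071 lb.
% K₂O = 13.071 / 137.9 = 9.47861%.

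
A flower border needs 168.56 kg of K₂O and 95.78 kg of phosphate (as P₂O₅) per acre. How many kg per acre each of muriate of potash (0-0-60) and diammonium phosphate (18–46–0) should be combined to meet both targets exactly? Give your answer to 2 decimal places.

280.93 kg muriate of potash, 208.22 kg diammonium phosphate

Per-acre balance (a = muriate of potash, b = diammonium phosphate):
K₂O: 0.6·a + 0·b = 168.56
P₂O₅: 0·a + 0.46·b = 95.78
Solving simultaneously: a = 280.933, b = 208.217.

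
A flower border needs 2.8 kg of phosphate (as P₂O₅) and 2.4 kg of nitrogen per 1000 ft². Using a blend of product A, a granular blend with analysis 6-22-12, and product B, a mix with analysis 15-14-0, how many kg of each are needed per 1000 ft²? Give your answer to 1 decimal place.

With a, b = kg per 1000 ft² of product A and product B:
P₂O₅: 0.22·a + 0.14·b = 2.8
N: 0.06·a + 0.15·b = 2.4
Eliminate a: (row1) − 0.22/0.06·(row2) → -0.41·b = -6, so b = 14.6341.
Back-substitute: a = (2.8 − 0.14·14.6341) / 0.22 = 3.41463.

3.4 kg product A, 14.6 kg product B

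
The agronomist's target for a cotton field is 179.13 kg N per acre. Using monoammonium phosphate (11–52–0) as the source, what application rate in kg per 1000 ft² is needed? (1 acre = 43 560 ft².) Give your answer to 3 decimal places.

Product per acre = 179.13 / 11% = 1628.45 kg.
Convert to per 1000 ft²: 1628.45 × 0.0229568 = 37.3842 kg.

37.384 kg of product per thousand sq ft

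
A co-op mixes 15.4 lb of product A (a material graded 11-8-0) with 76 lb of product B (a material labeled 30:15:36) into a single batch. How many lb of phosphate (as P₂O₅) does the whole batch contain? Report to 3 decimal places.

P₂O₅ mass = 8%×15.4 + 15%×76 = 12.632 lb.

12.632 lb P₂O₅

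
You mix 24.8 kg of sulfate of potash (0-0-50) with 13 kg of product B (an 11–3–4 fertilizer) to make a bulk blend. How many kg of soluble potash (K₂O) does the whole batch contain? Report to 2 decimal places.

12.92 kg K₂O

K₂O mass = 50%×24.8 + 4%×13 = 12.92 kg.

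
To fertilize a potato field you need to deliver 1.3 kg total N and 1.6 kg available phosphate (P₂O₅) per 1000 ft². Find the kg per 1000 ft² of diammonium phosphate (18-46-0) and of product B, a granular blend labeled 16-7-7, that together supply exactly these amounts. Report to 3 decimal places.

2.705 kg diammonium phosphate, 5.082 kg product B

Let a = kg of diammonium phosphate, b = kg of product B (per 1000 ft²).
N: 0.18·a + 0.16·b = 1.3
P₂O₅: 0.46·a + 0.07·b = 1.6
Eliminate a: (row1) − 0.18/0.46·(row2) → 0.132609·b = 0.673913, so b = 5.08197.
Back-substitute: a = (1.3 − 0.16·5.08197) / 0.18 = 2.70492.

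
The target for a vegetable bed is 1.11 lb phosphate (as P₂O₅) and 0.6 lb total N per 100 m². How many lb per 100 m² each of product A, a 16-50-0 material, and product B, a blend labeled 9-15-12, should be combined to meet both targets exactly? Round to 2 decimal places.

With a, b = lb per 100 m² of product A and product B:
P₂O₅: 0.5·a + 0.15·b = 1.11
N: 0.16·a + 0.09·b = 0.6
Solving simultaneously: a = 0.471429, b = 5.82857.

0.47 lb product A, 5.83 lb product B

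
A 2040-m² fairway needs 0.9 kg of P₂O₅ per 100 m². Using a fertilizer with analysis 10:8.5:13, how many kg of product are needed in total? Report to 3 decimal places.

216.000 kg

Product per 100 m² = 0.9 / 8.5% = 10.5882 kg.
Total product = 10.5882 × 2040 / 100 = 216 kg.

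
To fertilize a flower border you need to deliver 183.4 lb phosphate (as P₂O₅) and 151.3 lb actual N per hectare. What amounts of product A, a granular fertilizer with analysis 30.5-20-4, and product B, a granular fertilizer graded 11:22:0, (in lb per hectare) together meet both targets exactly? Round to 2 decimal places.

290.73 lb product A, 569.33 lb product B

Let a = lb of product A, b = lb of product B (per hectare).
P₂O₅: 0.2·a + 0.22·b = 183.4
N: 0.305·a + 0.11·b = 151.3
Solving simultaneously: a = 290.732, b = 569.3348.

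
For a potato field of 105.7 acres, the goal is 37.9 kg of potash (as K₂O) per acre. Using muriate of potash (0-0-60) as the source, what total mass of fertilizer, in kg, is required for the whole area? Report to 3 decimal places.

6676.717 kg

Product per acre = 37.9 / 60% = 63.1667 kg.
Total product = 63.1667 × 105.7 = 6676.7167 kg.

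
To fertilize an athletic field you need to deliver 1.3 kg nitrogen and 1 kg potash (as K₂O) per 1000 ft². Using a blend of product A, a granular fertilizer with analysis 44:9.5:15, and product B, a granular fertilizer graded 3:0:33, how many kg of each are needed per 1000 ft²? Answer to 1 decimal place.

With a, b = kg per 1000 ft² of product A and product B:
N: 0.44·a + 0.03·b = 1.3
K₂O: 0.15·a + 0.33·b = 1
Eliminate a: (row1) − 0.44/0.15·(row2) → -0.938·b = -1.63333, so b = 1.74129.
Back-substitute: a = (1.3 − 0.03·1.74129) / 0.44 = 2.83582.

2.8 kg product A, 1.7 kg product B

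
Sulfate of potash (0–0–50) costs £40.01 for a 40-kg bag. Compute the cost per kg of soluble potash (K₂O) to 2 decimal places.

K₂O in bag = 40 × 50% = 20 kg.
Cost per kg K₂O = £40.01 / 20 = £2.0005.

£2.00 per kg K₂O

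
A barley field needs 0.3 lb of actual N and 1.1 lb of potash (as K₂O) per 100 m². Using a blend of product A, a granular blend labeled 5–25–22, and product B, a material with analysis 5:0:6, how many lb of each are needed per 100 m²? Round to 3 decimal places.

Per-100 m² balance (a = product A, b = product B):
N: 0.05·a + 0.05·b = 0.3
K₂O: 0.22·a + 0.06·b = 1.1
Eliminate b: (row1) − 0.05/0.06·(row2) → -0.133333·a = -0.616667, so a = 4.625.
Then b = (1.1 − 0.22·4.625) / 0.06 = 1.375.

4.625 lb product A, 1.375 lb product B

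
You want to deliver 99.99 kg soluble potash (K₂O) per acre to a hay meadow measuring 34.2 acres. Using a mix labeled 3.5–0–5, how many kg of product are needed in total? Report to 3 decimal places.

68393.160 kg

Product per acre = 99.99 / 5% = 1999.8 kg.
Total product = 1999.8 × 34.2 = 68393.16 kg.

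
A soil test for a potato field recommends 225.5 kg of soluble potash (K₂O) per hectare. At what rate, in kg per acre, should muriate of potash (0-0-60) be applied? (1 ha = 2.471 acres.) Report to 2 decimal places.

Product per hectare = 225.5 / 60% = 375.833 kg.
Convert to per acre: 375.833 × 0.404694 = 152.098 kg.

152.10 kg of product per acre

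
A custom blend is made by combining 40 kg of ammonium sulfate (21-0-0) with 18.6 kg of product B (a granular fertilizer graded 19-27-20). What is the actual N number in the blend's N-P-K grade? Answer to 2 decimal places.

20.37% N

Total mass = 40 + 18.6 = 58.6 kg.
N mass = 21%×40 + 19%×18.6 = 11.934 kg.
% N = 11.934 / 58.6 = 20.3652%.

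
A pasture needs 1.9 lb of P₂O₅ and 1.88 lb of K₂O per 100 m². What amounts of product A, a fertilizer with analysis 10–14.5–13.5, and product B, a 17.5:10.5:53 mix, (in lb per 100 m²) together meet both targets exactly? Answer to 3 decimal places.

12.917 lb product A, 0.257 lb product B

With a, b = lb per 100 m² of product A and product B:
P₂O₅: 0.145·a + 0.105·b = 1.9
K₂O: 0.135·a + 0.53·b = 1.88
Eliminate b: (row1) − 0.105/0.53·(row2) → 0.118255·a = 1.52755, so a = 12.9174.
Then b = (1.88 − 0.135·12.9174) / 0.53 = 0.256881.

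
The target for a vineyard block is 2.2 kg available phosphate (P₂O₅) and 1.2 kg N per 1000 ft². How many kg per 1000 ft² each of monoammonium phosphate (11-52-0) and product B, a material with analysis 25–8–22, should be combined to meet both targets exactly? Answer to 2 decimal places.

3.75 kg monoammonium phosphate, 3.15 kg product B

Let a = kg of monoammonium phosphate, b = kg of product B (per 1000 ft²).
P₂O₅: 0.52·a + 0.08·b = 2.2
N: 0.11·a + 0.25·b = 1.2
Solving simultaneously: a = 3.74587, b = 3.15182.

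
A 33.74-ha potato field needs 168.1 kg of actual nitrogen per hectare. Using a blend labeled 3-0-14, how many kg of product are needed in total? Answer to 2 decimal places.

Product per hectare = 168.1 / 3% = 5603.33 kg.
Total product = 5603.33 × 33.74 = 189056.467 kg.

189056.47 kg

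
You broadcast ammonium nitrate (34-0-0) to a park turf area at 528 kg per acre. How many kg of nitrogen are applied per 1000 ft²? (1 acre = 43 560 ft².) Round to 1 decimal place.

nitrogen per acre = 528 × 34% = 179.52 kg.
Convert to per 1000 ft²: 179.52 × 0.0229568 = 4.12121 kg.

4.1 kg N per thousand sq ft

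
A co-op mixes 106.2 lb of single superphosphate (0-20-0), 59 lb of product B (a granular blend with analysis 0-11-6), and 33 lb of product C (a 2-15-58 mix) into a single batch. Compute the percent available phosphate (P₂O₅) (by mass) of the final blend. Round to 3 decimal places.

16.488% P₂O₅

Total mass = 106.2 + 59 + 33 = 198.2 lb.
P₂O₅ mass = 20%×106.2 + 11%×59 + 15%×33 = 32.68 lb.
% P₂O₅ = 32.68 / 198.2 = 16.4884%.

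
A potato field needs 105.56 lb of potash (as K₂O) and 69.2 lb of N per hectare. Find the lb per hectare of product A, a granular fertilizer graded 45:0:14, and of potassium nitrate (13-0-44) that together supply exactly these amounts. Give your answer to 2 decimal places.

With a, b = lb per hectare of product A and potassium nitrate:
K₂O: 0.14·a + 0.44·b = 105.56
N: 0.45·a + 0.13·b = 69.2
Eliminate b: (row1) − 0.44/0.13·(row2) → -1.38308·a = -128.655, so a = 93.0211.
Then b = (69.2 − 0.45·93.0211) / 0.13 = 210.311.

93.02 lb product A, 210.31 lb potassium nitrate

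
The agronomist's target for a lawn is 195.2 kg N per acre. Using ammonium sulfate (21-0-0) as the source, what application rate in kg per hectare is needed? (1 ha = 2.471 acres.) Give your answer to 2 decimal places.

2296.85 kg of product per hectare

Product per acre = 195.2 / 21% = 929.524 kg.
Convert to per hectare: 929.524 × 2.471 = 2296.853 kg.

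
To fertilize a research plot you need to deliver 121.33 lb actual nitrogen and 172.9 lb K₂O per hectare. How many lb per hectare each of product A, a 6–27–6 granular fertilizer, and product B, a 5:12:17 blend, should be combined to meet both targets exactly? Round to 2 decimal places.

1664.04 lb product A, 429.75 lb product B

Let a = lb of product A, b = lb of product B (per hectare).
N: 0.06·a + 0.05·b = 121.33
K₂O: 0.06·a + 0.17·b = 172.9
Eliminate b: (row1) − 0.05/0.17·(row2) → 0.0423529·a = 70.4771, so a = 1664.042.
Then b = (172.9 − 0.06·1664.042) / 0.17 = 429.75.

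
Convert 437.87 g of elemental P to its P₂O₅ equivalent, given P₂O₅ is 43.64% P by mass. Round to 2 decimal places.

P₂O₅ = 437.87 / 0.4364 = 1003.368 g.

1003.37 g P₂O₅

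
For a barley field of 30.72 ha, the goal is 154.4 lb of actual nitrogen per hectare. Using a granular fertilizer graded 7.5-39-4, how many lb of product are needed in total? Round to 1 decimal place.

Product per hectare = 154.4 / 7.5% = 2058.67 lb.
Total product = 2058.67 × 30.72 = 63242.24 lb.

63242.2 lb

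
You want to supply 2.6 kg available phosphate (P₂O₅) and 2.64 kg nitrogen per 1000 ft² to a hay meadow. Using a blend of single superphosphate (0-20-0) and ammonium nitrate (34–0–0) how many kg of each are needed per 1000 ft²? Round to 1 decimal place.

With a, b = kg per 1000 ft² of single superphosphate and ammonium nitrate:
P₂O₅: 0.2·a + 0·b = 2.6
N: 0·a + 0.34·b = 2.64
Solving simultaneously: a = 13, b = 7.76471.

13.0 kg single superphosphate, 7.8 kg ammonium nitrate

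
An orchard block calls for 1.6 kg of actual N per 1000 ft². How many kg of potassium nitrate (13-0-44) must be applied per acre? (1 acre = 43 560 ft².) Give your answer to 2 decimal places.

536.12 kg of product per acre

Product per 1000 ft² = 1.6 / 13% = 12.3077 kg.
Convert to per acre: 12.3077 × 43.56 = 536.123 kg.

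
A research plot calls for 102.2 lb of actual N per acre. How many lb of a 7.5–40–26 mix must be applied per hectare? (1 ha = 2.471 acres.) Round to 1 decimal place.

3367.1 lb of product per hectare

Product per acre = 102.2 / 7.5% = 1362.67 lb.
Convert to per hectare: 1362.67 × 2.471 = 3367.149 lb.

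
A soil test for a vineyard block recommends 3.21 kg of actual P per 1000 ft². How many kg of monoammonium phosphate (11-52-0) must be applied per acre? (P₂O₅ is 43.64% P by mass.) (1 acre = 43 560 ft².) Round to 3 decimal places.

616.176 kg of product per acre

As P₂O₅: 3.21 / 0.4364 = 7.35564 kg per 1000 ft².
Product per 1000 ft² = 7.35564 / 52% = 14.1455 kg.
Convert to per acre: 14.1455 × 43.56 = 616.1761 kg.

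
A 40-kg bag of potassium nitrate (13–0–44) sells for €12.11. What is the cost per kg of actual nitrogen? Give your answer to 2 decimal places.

N in bag = 40 × 13% = 5.2 kg.
Cost per kg N = €12.11 / 5.2 = €2.3288.

€2.33 per kg N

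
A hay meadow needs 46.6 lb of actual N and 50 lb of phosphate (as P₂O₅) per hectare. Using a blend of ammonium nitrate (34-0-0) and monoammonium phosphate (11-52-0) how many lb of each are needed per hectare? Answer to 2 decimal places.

105.95 lb ammonium nitrate, 96.15 lb monoammonium phosphate

With a, b = lb per hectare of ammonium nitrate and monoammonium phosphate:
N: 0.34·a + 0.11·b = 46.6
P₂O₅: 0·a + 0.52·b = 50
Solving simultaneously: a = 105.9502, b = 96.1538.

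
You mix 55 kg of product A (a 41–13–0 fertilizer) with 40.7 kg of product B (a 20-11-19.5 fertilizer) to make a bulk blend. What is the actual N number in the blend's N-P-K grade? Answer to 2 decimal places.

Total mass = 55 + 40.7 = 95.7 kg.
N mass = 41%×55 + 20%×40.7 = 30.69 kg.
% N = 30.69 / 95.7 = 32.069%.

32.07% N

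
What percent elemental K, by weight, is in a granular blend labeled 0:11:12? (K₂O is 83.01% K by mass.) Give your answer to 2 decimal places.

%K = 12 × 0.8301 = 9.9612%.

9.96% K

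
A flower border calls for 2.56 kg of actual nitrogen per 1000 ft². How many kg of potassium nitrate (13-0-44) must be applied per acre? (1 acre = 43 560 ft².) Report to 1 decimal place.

857.8 kg of product per acre

Product per 1000 ft² = 2.56 / 13% = 19.6923 kg.
Convert to per acre: 19.6923 × 43.56 = 857.797 kg.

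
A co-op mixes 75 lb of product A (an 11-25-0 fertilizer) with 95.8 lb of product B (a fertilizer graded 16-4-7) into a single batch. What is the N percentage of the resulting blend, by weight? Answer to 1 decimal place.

Total mass = 75 + 95.8 = 170.8 lb.
N mass = 11%×75 + 16%×95.8 = 23.578 lb.
% N = 23.578 / 170.8 = 13.8044%.

13.8% N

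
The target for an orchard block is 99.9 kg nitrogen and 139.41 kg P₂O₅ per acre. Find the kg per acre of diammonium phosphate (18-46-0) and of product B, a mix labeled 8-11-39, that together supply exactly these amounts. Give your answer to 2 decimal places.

9.64 kg diammonium phosphate, 1227.07 kg product B

With a, b = kg per acre of diammonium phosphate and product B:
N: 0.18·a + 0.08·b = 99.9
P₂O₅: 0.46·a + 0.11·b = 139.41
Eliminate a: (row1) − 0.18/0.46·(row2) → 0.0369565·b = 45.3483, so b = 1227.071.
Back-substitute: a = (99.9 − 0.08·1227.071) / 0.18 = 9.63529.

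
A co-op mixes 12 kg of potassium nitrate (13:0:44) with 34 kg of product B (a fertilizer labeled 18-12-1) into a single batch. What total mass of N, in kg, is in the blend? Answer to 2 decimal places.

7.68 kg N

N mass = 13%×12 + 18%×34 = 7.68 kg.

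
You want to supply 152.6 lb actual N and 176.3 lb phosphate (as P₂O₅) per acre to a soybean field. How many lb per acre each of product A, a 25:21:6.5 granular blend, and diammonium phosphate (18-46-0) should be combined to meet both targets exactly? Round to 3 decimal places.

Per-acre balance (a = product A, b = diammonium phosphate):
N: 0.25·a + 0.18·b = 152.6
P₂O₅: 0.21·a + 0.46·b = 176.3
Eliminate b: (row1) − 0.18/0.46·(row2) → 0.167826·a = 83.613, so a = 498.2124.
Then b = (176.3 − 0.21·498.2124) / 0.46 = 155.8161.

498.212 lb product A, 155.816 lb diammonium phosphate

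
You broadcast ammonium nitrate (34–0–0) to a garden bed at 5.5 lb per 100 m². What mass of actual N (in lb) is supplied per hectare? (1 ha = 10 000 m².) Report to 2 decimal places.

nitrogen per 100 m² = 5.5 × 34% = 1.87 lb.
Convert to per hectare: 1.87 × 100 = 187 lb.

187.00 lb N per hectare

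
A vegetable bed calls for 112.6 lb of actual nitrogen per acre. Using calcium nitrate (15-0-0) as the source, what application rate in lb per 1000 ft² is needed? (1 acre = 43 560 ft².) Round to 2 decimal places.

Product per acre = 112.6 / 15% = 750.667 lb.
Convert to per 1000 ft²: 750.667 × 0.0229568 = 17.2329 lb.

17.23 lb of product per thousand sq ft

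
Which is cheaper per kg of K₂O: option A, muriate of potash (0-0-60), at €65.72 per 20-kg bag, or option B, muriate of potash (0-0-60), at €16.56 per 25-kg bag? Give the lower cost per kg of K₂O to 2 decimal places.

€1.10 per kg K₂O (option B)

option A: K₂O per bag = 20 × 60% = 12 kg; cost = 65.72 / 12 = €5.4767/kg K₂O.
option B: K₂O per bag = 25 × 60% = 15 kg; cost = 16.56 / 15 = €1.1040/kg K₂O.
option B is cheaper.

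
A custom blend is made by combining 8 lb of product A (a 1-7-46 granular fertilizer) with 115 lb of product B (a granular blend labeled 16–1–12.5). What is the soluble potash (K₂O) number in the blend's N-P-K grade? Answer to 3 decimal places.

14.679% K₂O

Total mass = 8 + 115 = 123 lb.
K₂O mass = 46%×8 + 12.5%×115 = 18.055 lb.
% K₂O = 18.055 / 123 = 14.6789%.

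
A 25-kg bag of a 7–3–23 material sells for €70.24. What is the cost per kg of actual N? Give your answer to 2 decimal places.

€40.14 per kg N

N in bag = 25 × 7% = 1.75 kg.
Cost per kg N = €70.24 / 1.75 = €40.1371.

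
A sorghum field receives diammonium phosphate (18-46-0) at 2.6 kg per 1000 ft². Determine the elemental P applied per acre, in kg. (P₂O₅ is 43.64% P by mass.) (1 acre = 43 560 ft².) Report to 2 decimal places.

P₂O₅ per 1000 ft² = 2.6 × 46% = 1.196 kg.
Elemental P = 1.196 × 0.4364 = 0.521934 kg per 1000 ft².
Convert to per acre: 0.521934 × 43.56 = 22.7355 kg.

22.74 kg P per acre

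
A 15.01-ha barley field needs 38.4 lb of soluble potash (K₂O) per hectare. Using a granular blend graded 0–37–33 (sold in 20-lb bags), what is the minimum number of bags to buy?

88 bags

Product per hectare = 38.4 / 33% = 116.364 lb.
Total product = 116.364 × 15.01 = 1746.62 lb.
Bags = ⌈1746.62 / 20⌉ = 88.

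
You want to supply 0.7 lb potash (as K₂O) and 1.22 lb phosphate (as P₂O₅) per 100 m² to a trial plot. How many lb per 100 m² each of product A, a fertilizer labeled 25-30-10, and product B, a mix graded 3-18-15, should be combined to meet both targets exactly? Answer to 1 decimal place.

With a, b = lb per 100 m² of product A and product B:
K₂O: 0.1·a + 0.15·b = 0.7
P₂O₅: 0.3·a + 0.18·b = 1.22
Eliminate a: (row1) − 0.1/0.3·(row2) → 0.09·b = 0.293333, so b = 3.25926.
Back-substitute: a = (0.7 − 0.15·3.25926) / 0.1 = 2.11111.

2.1 lb product A, 3.3 lb product B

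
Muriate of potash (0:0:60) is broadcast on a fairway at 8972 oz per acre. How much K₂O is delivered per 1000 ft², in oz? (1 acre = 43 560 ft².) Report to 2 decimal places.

K₂O per acre = 8972 × 60% = 5383.2 oz.
Convert to per 1000 ft²: 5383.2 × 0.0229568 = 123.581 oz.

123.58 oz K₂O per thousand sq ft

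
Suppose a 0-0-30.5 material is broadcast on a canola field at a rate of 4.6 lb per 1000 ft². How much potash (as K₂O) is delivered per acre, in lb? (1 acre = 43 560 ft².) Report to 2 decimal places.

K₂O per 1000 ft² = 4.6 × 30.5% = 1.403 lb.
Convert to per acre: 1.403 × 43.56 = 61.1147 lb.

61.11 lb K₂O per acre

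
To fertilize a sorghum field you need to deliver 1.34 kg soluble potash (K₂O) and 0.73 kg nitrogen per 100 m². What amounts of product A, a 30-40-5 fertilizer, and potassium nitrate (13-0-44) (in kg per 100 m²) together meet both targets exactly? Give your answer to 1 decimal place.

1.2 kg product A, 2.9 kg potassium nitrate

With a, b = kg per 100 m² of product A and potassium nitrate:
K₂O: 0.05·a + 0.44·b = 1.34
N: 0.3·a + 0.13·b = 0.73
Eliminate a: (row1) − 0.05/0.3·(row2) → 0.418333·b = 1.21833, so b = 2.91235.
Back-substitute: a = (1.34 − 0.44·2.91235) / 0.05 = 1.17131.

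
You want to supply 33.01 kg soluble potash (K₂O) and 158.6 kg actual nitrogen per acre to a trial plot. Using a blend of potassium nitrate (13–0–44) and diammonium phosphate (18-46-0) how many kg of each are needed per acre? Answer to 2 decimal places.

75.02 kg potassium nitrate, 826.93 kg diammonium phosphate

Let a = kg of potassium nitrate, b = kg of diammonium phosphate (per acre).
K₂O: 0.44·a + 0·b = 33.01
N: 0.13·a + 0.18·b = 158.6
Eliminate b: (row1) − 0/0.18·(row2) → 0.44·a = 33.01, so a = 75.0227.
Then b = (158.6 − 0.13·75.0227) / 0.18 = 826.928.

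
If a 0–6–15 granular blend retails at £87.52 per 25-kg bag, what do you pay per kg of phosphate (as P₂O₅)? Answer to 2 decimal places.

£58.35 per kg P₂O₅

P₂O₅ in bag = 25 × 6% = 1.5 kg.
Cost per kg P₂O₅ = £87.52 / 1.5 = £58.3467.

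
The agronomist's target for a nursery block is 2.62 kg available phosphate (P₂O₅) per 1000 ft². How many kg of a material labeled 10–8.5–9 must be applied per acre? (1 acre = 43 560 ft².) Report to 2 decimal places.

Product per 1000 ft² = 2.62 / 8.5% = 30.8235 kg.
Convert to per acre: 30.8235 × 43.56 = 1342.673 kg.

1342.67 kg of product per acre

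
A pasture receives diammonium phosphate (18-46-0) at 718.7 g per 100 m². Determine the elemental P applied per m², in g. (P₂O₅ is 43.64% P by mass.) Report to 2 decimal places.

P₂O₅ per 100 m² = 718.7 × 46% = 330.602 g.
Elemental P = 330.602 × 0.4364 = 144.275 g per 100 m².
Convert to per m²: 144.275 × 0.01 = 1.44275 g.

1.44 g P per sq m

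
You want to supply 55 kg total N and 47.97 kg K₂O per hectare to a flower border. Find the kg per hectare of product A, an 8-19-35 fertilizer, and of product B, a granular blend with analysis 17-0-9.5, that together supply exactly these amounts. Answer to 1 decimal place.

56.5 kg product A, 297.0 kg product B

Let a = kg of product A, b = kg of product B (per hectare).
N: 0.08·a + 0.17·b = 55
K₂O: 0.35·a + 0.095·b = 47.97
Eliminate b: (row1) − 0.17/0.095·(row2) → -0.546316·a = -30.8411, so a = 56.4528.
Then b = (47.97 − 0.35·56.4528) / 0.095 = 296.963.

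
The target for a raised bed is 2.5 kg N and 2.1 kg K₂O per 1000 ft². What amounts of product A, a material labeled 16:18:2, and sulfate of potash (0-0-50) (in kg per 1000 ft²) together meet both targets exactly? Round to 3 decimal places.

Let a = kg of product A, b = kg of sulfate of potash (per 1000 ft²).
N: 0.16·a + 0·b = 2.5
K₂O: 0.02·a + 0.5·b = 2.1
From row1: a = (2.5 − 0·b) / 0.16.
Into row2: 0.02·(2.5 − 0·b)/0.16 + 0.5·b = 2.1 → b = 3.575, a = 15.625.

15.625 kg product A, 3.575 kg sulfate of potash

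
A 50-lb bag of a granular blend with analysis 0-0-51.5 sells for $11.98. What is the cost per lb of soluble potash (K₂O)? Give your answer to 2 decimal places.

$0.47 per lb K₂O

K₂O in bag = 50 × 51.5% = 25.75 lb.
Cost per lb K₂O = $11.98 / 25.75 = $0.4652.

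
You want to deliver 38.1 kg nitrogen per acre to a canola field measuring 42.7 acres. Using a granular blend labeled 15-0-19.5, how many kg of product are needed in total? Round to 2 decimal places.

10845.80 kg

Product per acre = 38.1 / 15% = 254 kg.
Total product = 254 × 42.7 = 10845.8 kg.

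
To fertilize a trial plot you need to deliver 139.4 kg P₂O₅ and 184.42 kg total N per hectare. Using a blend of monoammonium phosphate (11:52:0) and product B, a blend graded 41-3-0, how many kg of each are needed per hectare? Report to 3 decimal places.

245.933 kg monoammonium phosphate, 383.823 kg product B

Let a = kg of monoammonium phosphate, b = kg of product B (per hectare).
P₂O₅: 0.52·a + 0.03·b = 139.4
N: 0.11·a + 0.41·b = 184.42
Solving simultaneously: a = 245.9333, b = 383.8228.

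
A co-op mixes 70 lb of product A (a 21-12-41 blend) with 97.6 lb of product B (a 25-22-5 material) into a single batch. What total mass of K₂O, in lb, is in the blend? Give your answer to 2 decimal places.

K₂O mass = 41%×70 + 5%×97.6 = 33.58 lb.

33.58 lb K₂O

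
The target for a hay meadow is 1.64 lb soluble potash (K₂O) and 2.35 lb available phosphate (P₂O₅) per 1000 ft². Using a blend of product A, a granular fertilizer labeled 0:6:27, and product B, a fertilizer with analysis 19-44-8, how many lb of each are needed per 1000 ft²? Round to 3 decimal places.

4.681 lb product A, 4.703 lb product B

Per-1000 ft² balance (a = product A, b = product B):
K₂O: 0.27·a + 0.08·b = 1.64
P₂O₅: 0.06·a + 0.44·b = 2.35
From row1: a = (1.64 − 0.08·b) / 0.27.
Into row2: 0.06·(1.64 − 0.08·b)/0.27 + 0.44·b = 2.35 → b = 4.70263, a = 4.6807.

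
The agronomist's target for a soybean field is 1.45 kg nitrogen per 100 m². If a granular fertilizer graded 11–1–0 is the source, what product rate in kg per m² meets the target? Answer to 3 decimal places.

0.132 kg of product per sq m

Product per 100 m² = 1.45 / 11% = 13.1818 kg.
Convert to per m²: 13.1818 × 0.01 = 0.131818 kg.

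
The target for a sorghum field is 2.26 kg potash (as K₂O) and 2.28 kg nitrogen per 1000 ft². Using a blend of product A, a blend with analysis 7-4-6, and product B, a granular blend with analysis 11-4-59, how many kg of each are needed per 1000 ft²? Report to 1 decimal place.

31.6 kg product A, 0.6 kg product B

Let a = kg of product A, b = kg of product B (per 1000 ft²).
K₂O: 0.06·a + 0.59·b = 2.26
N: 0.07·a + 0.11·b = 2.28
From row1: a = (2.26 − 0.59·b) / 0.06.
Into row2: 0.07·(2.26 − 0.59·b)/0.06 + 0.11·b = 2.28 → b = 0.616715, a = 31.6023.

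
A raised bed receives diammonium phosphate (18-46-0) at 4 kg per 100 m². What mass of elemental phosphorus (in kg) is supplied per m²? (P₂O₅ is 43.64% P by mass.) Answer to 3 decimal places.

P₂O₅ per 100 m² = 4 × 46% = 1.84 kg.
Elemental P = 1.84 × 0.4364 = 0.802976 kg per 100 m².
Convert to per m²: 0.802976 × 0.01 = 0.00802976 kg.

0.008 kg P per sq m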